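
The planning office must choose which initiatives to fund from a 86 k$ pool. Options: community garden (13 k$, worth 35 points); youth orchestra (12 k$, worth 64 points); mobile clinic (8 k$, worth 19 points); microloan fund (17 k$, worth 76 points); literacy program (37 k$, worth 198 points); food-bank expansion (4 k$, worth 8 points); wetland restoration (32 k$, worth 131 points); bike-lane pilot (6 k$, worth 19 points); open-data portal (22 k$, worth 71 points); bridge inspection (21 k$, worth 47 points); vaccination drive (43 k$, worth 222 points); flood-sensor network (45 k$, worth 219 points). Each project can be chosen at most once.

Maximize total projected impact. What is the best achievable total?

439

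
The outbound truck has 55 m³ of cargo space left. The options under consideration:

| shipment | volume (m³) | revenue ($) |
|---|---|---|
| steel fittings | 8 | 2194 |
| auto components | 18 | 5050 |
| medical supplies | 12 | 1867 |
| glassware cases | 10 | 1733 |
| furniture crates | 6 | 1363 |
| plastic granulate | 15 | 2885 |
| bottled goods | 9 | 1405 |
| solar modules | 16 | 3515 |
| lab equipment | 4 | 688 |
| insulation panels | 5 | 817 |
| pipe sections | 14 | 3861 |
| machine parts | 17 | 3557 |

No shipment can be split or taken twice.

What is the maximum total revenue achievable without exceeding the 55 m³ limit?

13990

Greedy by ratio would take steel fittings + auto components + furniture crates + lab equipment + insulation panels + pipe sections: 55 m³ used, total 13973.
Replace furniture crates and lab equipment and insulation panels with plastic granulate: the trade gains 17 net, giving 13990 at 55 m³.
An exhaustive check of the 4096 subsets confirms 13990.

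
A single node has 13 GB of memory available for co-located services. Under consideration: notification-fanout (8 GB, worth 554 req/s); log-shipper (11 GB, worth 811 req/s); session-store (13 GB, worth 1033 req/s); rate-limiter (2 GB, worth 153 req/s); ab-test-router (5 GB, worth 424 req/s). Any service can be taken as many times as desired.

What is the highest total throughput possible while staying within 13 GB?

Ranking by ratio (throughput/GB): ab-test-router 84.80, session-store 79.46, rate-limiter 76.50.
The ratio heuristic lands on rate-limiter + 2×ab-test-router (1001) but leaves 1 GB idle.
The 5 GB tied up in ab-test-router is better spent on 3×rate-limiter — total rises to 1036 (13 GB).

1036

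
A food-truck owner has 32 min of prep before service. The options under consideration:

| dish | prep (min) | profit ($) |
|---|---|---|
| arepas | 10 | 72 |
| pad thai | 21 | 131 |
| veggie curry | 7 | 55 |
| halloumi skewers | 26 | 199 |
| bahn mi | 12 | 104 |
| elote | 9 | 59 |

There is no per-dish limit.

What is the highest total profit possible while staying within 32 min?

The ratio ordering already packs tightly: veggie curry + 2×bahn mi, 31 min, 263.
Nothing else within 32 min beats 263.

263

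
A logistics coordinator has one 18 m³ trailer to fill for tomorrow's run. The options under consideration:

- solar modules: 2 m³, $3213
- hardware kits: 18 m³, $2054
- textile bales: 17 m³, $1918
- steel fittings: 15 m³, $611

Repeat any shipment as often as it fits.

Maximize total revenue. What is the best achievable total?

28917

Ranking by ratio (revenue/m³): solar modules 1606.50, hardware kits 114.11, textile bales 112.82, steel fittings 40.73.
The ratio ordering already packs tightly: 9×solar modules, 18 m³, 28917.
Every other selection either busts 18 m³ or fails to beat 28917.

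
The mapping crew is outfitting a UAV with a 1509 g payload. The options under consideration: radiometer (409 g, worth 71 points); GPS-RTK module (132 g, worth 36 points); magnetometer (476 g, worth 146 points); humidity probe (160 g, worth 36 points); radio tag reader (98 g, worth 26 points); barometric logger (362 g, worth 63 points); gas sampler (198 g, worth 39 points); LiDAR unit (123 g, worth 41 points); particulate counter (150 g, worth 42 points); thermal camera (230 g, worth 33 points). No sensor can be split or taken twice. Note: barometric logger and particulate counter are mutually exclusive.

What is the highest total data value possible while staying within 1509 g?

By data value per g: LiDAR unit 0.33, magnetometer 0.31, particulate counter 0.28, GPS-RTK module 0.27 lead.
A density-first pass picks GPS-RTK module + magnetometer + humidity probe + radio tag reader + gas sampler + LiDAR unit + particulate counter — 366 at 1337 g.
The 258 g tied up in humidity probe and radio tag reader is better spent on radiometer — total rises to 375 (1488 g).
Every other selection either busts 1509 g or breaks a pairing rule or fails to beat 375.

375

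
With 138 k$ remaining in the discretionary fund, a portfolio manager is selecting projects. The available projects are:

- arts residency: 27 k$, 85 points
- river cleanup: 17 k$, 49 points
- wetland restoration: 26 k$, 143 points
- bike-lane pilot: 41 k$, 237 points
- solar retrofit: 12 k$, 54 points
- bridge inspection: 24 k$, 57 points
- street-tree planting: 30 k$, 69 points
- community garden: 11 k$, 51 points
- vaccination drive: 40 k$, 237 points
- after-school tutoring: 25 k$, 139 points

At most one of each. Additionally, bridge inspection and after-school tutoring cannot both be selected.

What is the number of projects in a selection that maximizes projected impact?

4

Optimal total is 756.
One optimal bundle: wetland restoration + bike-lane pilot + vaccination drive + after-school tutoring (132 k$).
Every optimal selection uses 4 projects.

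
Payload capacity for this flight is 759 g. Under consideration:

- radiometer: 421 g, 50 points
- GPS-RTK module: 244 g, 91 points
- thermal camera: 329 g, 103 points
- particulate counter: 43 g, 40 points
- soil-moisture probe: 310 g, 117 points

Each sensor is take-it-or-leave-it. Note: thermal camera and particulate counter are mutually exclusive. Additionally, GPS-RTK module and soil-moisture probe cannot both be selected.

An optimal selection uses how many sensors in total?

The maximum data value within 759 g is 220.
One optimal bundle: thermal camera + soil-moisture probe (639 g).
All optima have 2 sensors.

2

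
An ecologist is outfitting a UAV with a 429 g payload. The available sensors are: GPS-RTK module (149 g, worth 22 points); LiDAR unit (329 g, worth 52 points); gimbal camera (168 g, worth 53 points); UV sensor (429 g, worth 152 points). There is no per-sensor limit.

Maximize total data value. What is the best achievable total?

152

Ranking by ratio (data value/g): UV sensor 0.35, gimbal camera 0.32, LiDAR unit 0.16, GPS-RTK module 0.15.
The ratio ordering already packs tightly: UV sensor, 429 g, 152.
No other feasible combination exceeds 152.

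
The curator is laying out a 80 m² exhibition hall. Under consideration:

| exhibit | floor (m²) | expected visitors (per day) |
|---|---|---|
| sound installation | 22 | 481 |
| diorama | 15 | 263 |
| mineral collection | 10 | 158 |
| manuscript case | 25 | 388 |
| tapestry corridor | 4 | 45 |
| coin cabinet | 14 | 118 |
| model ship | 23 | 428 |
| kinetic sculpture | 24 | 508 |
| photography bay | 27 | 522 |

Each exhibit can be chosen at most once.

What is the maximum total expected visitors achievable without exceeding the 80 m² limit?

Ranking by ratio (expected visitors/m²): sound installation 21.86, kinetic sculpture 21.17, photography bay 19.33.
The ratio heuristic lands on sound installation + tapestry corridor + kinetic sculpture + photography bay (1556) but leaves 3 m² idle.
The 31 m² tied up in tapestry corridor and photography bay is better spent on mineral collection + model ship — total rises to 1575 (79 m²).
Runner-up sound installation + tapestry corridor + kinetic sculpture + photography bay tops out at 1556.

1575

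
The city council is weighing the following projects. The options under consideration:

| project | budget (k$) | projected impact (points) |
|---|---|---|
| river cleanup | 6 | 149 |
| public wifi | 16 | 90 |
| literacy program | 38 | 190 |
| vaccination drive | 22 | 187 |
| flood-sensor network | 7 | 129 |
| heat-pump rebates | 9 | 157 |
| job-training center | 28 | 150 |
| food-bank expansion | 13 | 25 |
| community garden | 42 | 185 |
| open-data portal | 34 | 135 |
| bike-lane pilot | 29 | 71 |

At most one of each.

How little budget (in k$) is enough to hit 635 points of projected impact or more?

57

Need the lightest bundle worth ≥ 635.
Taking river cleanup + vaccination drive + flood-sensor network + heat-pump rebates + food-bank expansion gives 647 (≥ 635) for 57 k$.
No combination under 57 k$ hits 635.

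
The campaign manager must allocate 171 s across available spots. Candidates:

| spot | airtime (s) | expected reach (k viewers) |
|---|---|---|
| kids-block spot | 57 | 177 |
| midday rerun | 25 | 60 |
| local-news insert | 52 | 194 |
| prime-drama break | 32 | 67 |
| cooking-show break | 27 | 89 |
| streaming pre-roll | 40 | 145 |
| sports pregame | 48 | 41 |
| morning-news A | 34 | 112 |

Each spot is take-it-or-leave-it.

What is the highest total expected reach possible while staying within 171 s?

Ranking by ratio (expected reach/s): local-news insert 3.73, streaming pre-roll 3.62, cooking-show break 3.30, morning-news A 3.29.
Filling by ratio: local-news insert + cooking-show break + streaming pre-roll + morning-news A for 540, with 18 s left unused.
The 40 s tied up in streaming pre-roll is better spent on kids-block spot — total rises to 572 (170 s).
The spare 1 s is too small for any remaining spot, and no exchange beats 572.

572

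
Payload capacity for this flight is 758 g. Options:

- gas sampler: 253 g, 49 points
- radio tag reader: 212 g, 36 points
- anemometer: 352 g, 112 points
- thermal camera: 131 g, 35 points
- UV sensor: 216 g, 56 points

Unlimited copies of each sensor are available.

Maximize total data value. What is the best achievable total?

Taking 2×anemometer: 704 g used, 224 in data value.
Nothing else within 758 g beats 224.

224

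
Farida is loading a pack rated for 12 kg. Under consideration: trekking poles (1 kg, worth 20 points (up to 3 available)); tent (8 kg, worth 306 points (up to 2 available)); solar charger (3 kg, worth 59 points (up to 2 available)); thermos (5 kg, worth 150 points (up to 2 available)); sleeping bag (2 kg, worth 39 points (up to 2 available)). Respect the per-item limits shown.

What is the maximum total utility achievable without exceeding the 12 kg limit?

385

Greedy by ratio would take 3×trekking poles + tent: 11 kg used, total 366.
The 1 kg tied up in trekking poles is better spent on sleeping bag — total rises to 385 (12 kg).
No other feasible combination exceeds 385.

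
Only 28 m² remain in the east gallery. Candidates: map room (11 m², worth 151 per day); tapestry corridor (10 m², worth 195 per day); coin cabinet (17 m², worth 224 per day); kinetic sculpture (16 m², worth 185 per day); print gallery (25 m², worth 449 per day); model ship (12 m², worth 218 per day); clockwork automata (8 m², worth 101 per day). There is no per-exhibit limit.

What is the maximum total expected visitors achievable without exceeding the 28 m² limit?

491

Ranking by ratio (expected visitors/m²): tapestry corridor 19.50, model ship 18.17, print gallery 17.96, map room 13.73.
The ratio ordering already packs tightly: 2×tapestry corridor + clockwork automata, 28 m², 491.
Every other selection either busts 28 m² or fails to beat 491.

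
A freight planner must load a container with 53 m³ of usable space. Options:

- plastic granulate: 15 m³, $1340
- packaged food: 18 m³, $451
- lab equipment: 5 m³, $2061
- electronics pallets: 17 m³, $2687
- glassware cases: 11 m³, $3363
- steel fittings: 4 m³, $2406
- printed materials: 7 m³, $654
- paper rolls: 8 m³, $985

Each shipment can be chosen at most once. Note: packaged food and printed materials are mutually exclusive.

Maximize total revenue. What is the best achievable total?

Density check — steel fittings 601.50, lab equipment 412.20, glassware cases 305.73, electronics pallets 158.06 are the best per m³.
Best packing: lab equipment + electronics pallets + glassware cases + steel fittings + printed materials + paper rolls — 52 m³, 12156 total.

12156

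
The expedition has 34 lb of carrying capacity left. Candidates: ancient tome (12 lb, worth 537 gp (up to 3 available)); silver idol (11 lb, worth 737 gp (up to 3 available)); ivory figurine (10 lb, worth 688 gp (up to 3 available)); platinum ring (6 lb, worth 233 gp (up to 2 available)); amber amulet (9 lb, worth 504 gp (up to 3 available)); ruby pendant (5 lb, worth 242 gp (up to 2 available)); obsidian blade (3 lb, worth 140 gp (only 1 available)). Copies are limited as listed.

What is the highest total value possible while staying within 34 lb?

2253

Ranking by ratio (value/lb): ivory figurine 68.80, silver idol 67.00, amber amulet 56.00.
A density-first pass picks 3×ivory figurine + obsidian blade — 2204 at 33 lb.
The 10 lb tied up in ivory figurine is better spent on silver idol — total rises to 2253 (34 lb).
No other feasible combination exceeds 2253.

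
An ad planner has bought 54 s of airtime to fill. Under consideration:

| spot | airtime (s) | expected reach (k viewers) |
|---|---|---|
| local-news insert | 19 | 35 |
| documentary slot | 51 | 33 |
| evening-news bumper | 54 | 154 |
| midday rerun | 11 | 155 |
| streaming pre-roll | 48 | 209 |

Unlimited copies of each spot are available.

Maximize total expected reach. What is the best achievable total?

Best packing: 4×midday rerun — 44 s, 620 total.

620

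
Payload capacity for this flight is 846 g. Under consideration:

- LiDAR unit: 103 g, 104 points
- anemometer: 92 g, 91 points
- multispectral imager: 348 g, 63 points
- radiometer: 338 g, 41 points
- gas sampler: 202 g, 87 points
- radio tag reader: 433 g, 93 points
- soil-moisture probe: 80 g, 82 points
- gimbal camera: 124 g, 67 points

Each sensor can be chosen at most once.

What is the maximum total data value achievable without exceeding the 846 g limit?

Density check — soil-moisture probe 1.02, LiDAR unit 1.01, anemometer 0.99, gimbal camera 0.54 are the best per g.
Greedy by ratio would take LiDAR unit + anemometer + gas sampler + soil-moisture probe + gimbal camera: 601 g used, total 431.
Replace gas sampler with radio tag reader: the trade gains 6 net, giving 437 at 832 g.
Next best is LiDAR unit + anemometer + gas sampler + soil-moisture probe + gimbal camera at 431 (601 g) — short by 6.

437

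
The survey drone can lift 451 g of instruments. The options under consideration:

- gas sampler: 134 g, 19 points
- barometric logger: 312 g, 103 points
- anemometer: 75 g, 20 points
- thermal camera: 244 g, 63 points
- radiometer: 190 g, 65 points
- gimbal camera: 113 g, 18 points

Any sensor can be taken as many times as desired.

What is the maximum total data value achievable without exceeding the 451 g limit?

Taking 2×radiometer: 380 g used, 130 in data value.

130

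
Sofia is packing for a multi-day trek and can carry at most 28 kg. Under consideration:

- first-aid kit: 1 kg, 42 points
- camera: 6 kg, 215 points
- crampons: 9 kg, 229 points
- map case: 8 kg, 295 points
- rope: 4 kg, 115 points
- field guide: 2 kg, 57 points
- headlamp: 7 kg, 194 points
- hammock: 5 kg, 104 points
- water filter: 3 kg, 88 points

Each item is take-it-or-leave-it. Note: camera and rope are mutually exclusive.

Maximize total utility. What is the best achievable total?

Taking first-aid kit + camera + map case + field guide + headlamp + water filter: 27 kg used, 891 in utility.
That's the maximum — no feasible swap from here does better than 891.

891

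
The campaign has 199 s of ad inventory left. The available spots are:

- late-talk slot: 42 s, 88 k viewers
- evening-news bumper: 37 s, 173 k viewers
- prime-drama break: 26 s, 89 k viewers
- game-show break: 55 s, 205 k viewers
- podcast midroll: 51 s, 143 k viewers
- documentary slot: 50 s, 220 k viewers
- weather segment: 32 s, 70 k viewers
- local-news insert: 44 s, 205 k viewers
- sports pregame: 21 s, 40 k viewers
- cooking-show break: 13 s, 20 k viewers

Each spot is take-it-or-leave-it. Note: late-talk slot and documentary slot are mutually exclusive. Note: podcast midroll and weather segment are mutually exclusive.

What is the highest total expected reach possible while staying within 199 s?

823

Taking evening-news bumper + game-show break + documentary slot + local-news insert + cooking-show break: 199 s used, 823 in expected reach.
Next best is evening-news bumper + game-show break + documentary slot + local-news insert at 803 (186 s) — short by 20.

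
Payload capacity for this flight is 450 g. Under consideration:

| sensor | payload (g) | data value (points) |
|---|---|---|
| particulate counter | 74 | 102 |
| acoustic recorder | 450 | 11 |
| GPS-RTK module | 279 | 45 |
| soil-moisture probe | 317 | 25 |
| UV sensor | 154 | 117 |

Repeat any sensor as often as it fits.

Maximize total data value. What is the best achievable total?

6×particulate counter uses 444 of the 450 g and totals 612.
Nothing else within 450 g beats 612.

612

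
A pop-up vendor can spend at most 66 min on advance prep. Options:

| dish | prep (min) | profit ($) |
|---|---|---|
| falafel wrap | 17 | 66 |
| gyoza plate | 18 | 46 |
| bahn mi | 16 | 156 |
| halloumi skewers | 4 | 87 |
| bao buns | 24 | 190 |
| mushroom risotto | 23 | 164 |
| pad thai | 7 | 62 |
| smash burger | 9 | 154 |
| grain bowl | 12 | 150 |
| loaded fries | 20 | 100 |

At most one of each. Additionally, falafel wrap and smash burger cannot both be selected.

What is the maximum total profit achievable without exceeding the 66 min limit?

Best packing: bahn mi + halloumi skewers + bao buns + smash burger + grain bowl — 65 min, 737 total.
Next best is bahn mi + halloumi skewers + mushroom risotto + smash burger + grain bowl at 711 (64 min) — short by 26.

737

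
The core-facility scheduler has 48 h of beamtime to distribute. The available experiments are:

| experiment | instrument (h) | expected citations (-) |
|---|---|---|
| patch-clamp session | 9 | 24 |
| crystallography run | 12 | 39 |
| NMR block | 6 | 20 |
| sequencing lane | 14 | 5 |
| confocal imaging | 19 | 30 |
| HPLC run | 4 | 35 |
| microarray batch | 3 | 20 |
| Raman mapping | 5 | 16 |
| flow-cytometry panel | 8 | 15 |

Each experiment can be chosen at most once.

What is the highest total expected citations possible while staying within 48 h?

169

Patch-clamp session + crystallography run + NMR block + HPLC run + microarray batch + Raman mapping + flow-cytometry panel uses 47 of the 48 h and totals 169.
The closest alternative, patch-clamp session + crystallography run + NMR block + HPLC run + microarray batch + Raman mapping, reaches only 154.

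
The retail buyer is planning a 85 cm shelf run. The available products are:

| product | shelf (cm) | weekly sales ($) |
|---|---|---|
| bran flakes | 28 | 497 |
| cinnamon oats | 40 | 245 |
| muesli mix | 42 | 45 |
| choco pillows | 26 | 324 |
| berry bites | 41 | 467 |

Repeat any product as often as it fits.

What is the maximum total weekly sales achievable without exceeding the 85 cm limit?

The ratio ordering already packs tightly: 3×bran flakes, 84 cm, 1491.
That's the maximum — no swap from here does better than 1491.

1491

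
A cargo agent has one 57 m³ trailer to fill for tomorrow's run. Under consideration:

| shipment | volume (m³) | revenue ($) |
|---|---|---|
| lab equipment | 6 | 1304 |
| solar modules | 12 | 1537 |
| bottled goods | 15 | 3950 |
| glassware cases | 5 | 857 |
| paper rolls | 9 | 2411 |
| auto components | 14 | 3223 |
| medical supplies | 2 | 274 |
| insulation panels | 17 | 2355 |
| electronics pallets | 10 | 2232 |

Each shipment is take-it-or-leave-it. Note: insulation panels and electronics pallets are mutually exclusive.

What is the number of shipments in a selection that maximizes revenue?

Best achievable revenue is 13394.
For example lab equipment + bottled goods + paper rolls + auto components + medical supplies + electronics pallets achieves it, using 56 m³.
Every optimal selection uses 6 shipments.

6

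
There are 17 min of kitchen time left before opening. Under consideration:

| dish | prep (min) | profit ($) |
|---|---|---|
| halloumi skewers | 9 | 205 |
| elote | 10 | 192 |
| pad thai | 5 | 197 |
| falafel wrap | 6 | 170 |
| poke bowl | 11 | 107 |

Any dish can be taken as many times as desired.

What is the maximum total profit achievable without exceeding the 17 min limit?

591

Density check — pad thai 39.40, falafel wrap 28.33, halloumi skewers 22.78, elote 19.20 are the best per min.
Taking 3×pad thai: 15 min used, 591 in profit.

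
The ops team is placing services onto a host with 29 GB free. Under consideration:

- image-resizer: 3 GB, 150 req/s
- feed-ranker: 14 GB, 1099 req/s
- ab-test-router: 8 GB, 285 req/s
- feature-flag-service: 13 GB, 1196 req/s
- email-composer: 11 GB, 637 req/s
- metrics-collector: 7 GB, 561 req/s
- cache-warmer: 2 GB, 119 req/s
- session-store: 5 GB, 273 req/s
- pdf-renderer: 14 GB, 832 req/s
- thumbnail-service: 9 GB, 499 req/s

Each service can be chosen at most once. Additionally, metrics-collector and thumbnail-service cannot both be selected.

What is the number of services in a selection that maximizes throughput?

Optimal total is 2414.
feed-ranker + feature-flag-service + cache-warmer hits 2414 at 29 GB.
Any selection reaching 2414 contains exactly 3 services.

3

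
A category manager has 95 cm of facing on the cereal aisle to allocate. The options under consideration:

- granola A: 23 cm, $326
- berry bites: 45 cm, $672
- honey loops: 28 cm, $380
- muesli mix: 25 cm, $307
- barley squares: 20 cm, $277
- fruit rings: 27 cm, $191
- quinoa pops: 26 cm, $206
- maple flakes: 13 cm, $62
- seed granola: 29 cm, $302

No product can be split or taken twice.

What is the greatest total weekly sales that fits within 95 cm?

Taking the top-ratio products first gives granola A + berry bites + barley squares for 1275 (88 cm).
The 23 cm tied up in granola A is better spent on honey loops — total rises to 1329 (93 cm).
Nothing else within 95 cm beats 1329.

1329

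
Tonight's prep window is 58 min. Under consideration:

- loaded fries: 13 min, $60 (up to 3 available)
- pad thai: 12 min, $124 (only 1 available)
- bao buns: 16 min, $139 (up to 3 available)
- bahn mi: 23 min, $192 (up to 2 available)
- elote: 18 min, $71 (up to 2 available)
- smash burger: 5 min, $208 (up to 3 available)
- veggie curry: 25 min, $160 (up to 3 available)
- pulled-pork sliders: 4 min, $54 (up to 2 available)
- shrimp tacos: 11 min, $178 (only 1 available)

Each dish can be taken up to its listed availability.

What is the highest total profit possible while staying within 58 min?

By profit per min: smash burger 41.60, shrimp tacos 16.18, pulled-pork sliders 13.50 lead.
The ratio heuristic lands on pad thai + 3×smash burger + 2×pulled-pork sliders + shrimp tacos (1034) but leaves 12 min idle.
The 4 min tied up in pulled-pork sliders is better spent on bao buns — total rises to 1119 (58 min).
Every other selection either busts 58 min or exceeds an availability limit or fails to beat 1119.

1119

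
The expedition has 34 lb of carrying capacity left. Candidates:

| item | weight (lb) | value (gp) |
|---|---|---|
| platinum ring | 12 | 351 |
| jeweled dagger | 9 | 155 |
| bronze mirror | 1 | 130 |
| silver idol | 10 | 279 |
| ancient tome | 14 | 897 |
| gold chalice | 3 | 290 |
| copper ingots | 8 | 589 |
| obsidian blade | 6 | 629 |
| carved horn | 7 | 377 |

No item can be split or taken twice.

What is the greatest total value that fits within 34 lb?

Density check — bronze mirror 130.00, obsidian blade 104.83, gold chalice 96.67 are the best per lb.
Bronze mirror + ancient tome + gold chalice + copper ingots + obsidian blade uses 32 of the 34 lb and totals 2535.
No other feasible combination exceeds 2535.

2535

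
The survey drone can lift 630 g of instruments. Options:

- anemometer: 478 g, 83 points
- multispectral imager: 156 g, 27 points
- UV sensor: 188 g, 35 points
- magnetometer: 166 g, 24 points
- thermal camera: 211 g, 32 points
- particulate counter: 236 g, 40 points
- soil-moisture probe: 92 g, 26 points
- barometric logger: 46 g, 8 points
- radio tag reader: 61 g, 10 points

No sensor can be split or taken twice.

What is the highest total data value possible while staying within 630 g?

Density check — soil-moisture probe 0.28, UV sensor 0.19, barometric logger 0.17 are the best per g.
Filling by ratio: multispectral imager + UV sensor + soil-moisture probe + barometric logger + radio tag reader for 106, with 87 g left unused.
Replace multispectral imager with particulate counter: the trade gains 13 net, giving 119 at 623 g.
The closest alternative, anemometer + soil-moisture probe + barometric logger, reaches only 117.

119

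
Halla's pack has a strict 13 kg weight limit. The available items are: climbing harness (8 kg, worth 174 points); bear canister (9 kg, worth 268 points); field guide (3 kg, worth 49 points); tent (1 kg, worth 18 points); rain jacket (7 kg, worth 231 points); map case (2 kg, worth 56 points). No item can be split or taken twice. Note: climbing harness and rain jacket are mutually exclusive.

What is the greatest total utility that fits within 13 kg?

354

Field guide + tent + rain jacket + map case uses 13 of the 13 kg and totals 354.
That's the maximum — no feasible swap from here does better than 354.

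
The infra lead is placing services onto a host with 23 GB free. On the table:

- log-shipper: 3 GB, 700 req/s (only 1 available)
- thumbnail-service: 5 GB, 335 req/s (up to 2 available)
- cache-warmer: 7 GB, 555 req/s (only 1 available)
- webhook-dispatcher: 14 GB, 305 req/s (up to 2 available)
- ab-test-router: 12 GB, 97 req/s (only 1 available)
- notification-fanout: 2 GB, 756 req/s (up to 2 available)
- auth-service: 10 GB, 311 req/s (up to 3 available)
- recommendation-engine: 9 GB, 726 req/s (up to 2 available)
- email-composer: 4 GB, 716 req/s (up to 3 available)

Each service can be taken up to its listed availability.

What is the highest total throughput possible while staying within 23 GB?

Taking log-shipper + 2×notification-fanout + 3×email-composer: 19 GB used, 4360 in throughput.

4360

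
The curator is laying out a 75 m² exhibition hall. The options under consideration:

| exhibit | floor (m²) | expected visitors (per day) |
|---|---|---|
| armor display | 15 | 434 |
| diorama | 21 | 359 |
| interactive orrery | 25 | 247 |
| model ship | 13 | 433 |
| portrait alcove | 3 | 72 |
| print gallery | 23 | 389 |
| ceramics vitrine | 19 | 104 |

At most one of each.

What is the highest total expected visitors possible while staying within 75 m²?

Density check — model ship 33.31, armor display 28.93, portrait alcove 24.00 are the best per m².
Taking armor display + diorama + model ship + portrait alcove + print gallery: 75 m² used, 1687 in expected visitors.

1687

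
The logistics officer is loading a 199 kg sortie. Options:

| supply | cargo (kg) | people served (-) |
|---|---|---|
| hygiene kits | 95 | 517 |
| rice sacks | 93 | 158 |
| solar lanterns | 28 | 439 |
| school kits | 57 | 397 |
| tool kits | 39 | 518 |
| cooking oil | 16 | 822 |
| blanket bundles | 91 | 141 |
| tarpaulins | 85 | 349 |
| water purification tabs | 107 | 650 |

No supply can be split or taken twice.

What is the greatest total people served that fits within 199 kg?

Density check — cooking oil 51.38, solar lanterns 15.68, tool kits 13.28 are the best per kg.
Filling by ratio: solar lanterns + school kits + tool kits + cooking oil for 2176, with 59 kg left unused.
Dropping school kits frees 57 kg; slotting in water purification tabs (107 kg) lifts the total to 2429 at 190 kg.
Next best is hygiene kits + solar lanterns + tool kits + cooking oil at 2296 (178 kg) — short by 133.

2429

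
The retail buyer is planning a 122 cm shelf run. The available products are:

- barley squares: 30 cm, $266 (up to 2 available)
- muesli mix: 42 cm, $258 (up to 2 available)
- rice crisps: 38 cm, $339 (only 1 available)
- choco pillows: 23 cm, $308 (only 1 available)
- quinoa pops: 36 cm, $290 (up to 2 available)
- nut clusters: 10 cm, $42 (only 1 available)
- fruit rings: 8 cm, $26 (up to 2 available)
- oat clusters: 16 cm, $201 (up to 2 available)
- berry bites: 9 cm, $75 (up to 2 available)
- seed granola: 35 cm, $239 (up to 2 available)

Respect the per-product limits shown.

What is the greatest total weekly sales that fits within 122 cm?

1266

The ratio heuristic lands on rice crisps + choco pillows + nut clusters + 2×oat clusters + 2×berry bites (1241) but leaves 1 cm idle.
Reworking the packing: barley squares + choco pillows + quinoa pops + 2×oat clusters uses 121 cm and improves the total to 1266.
The spare 1 cm is too small for any remaining product, and no exchange beats 1266.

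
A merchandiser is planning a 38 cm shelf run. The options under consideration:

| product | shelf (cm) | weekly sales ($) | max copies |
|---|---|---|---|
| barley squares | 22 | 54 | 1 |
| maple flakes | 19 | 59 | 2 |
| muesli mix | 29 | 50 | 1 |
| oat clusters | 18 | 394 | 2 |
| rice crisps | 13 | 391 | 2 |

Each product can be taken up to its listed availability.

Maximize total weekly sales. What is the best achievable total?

788

A density-first pass picks 2×rice crisps — 782 at 26 cm.
Dropping 2×rice crisps frees 26 cm; slotting in 2×oat clusters (36 cm) lifts the total to 788 at 36 cm.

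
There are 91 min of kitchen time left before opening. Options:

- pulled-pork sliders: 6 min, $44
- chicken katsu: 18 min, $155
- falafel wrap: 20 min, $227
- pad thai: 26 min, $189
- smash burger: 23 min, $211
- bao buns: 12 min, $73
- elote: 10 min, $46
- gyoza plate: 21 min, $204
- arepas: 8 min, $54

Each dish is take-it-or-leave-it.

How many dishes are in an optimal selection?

Optimal total is 851.
For example chicken katsu + falafel wrap + smash burger + gyoza plate + arepas achieves it, using 90 min.
Every optimal selection uses 5 dishes.

5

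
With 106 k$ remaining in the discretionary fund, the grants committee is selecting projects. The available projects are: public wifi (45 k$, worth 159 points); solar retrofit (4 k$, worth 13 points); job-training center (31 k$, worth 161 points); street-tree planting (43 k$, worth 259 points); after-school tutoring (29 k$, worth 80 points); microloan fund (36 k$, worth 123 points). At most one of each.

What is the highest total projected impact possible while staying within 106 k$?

500

Ranking by ratio (projected impact/k$): street-tree planting 6.02, job-training center 5.19, public wifi 3.53.
Taking the top-ratio projects first gives solar retrofit + job-training center + street-tree planting for 433 (78 k$).
Dropping solar retrofit frees 4 k$; slotting in after-school tutoring (29 k$) lifts the total to 500 at 103 k$.
Nothing else within 106 k$ beats 500.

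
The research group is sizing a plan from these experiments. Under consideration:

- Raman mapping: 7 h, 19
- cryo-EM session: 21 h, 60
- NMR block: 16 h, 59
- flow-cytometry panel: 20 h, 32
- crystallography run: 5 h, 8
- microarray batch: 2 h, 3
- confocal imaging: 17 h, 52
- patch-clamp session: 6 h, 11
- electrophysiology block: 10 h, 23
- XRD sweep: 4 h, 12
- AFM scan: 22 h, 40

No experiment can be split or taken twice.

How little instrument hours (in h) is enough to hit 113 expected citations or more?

35

Minimise h subject to total expected citations ≥ 113.
Taking NMR block + microarray batch + confocal imaging gives 114 (≥ 113) for 35 h.
Below 35 h the best achievable stays under 113.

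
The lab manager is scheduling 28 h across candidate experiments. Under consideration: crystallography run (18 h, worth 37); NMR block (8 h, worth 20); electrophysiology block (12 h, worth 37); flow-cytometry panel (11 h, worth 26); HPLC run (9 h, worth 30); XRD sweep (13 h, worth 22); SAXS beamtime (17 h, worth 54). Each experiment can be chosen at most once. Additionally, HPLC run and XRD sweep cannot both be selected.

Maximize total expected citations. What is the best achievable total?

84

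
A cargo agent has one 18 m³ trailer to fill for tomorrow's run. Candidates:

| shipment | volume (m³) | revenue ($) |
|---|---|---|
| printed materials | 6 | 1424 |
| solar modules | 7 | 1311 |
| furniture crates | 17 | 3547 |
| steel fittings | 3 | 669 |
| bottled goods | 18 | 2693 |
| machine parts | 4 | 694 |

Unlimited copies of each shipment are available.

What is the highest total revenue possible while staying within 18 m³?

4272

Density check — printed materials 237.33, steel fittings 223.00, furniture crates 208.65 are the best per m³.
Taking 3×printed materials: 18 m³ used, 4272 in revenue.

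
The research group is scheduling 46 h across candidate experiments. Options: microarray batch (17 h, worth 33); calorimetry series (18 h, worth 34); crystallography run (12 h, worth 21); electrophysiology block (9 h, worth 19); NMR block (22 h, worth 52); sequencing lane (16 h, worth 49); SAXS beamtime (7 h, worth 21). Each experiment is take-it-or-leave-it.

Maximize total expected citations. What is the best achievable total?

122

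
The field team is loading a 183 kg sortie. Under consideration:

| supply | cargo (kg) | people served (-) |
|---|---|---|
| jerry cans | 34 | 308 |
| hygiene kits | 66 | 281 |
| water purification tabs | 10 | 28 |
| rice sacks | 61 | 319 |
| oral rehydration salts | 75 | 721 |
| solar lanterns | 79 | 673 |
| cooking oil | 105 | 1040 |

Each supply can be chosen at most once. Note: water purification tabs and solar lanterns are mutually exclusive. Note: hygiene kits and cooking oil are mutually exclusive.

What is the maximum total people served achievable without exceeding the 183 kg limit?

1761

Oral rehydration salts + cooking oil uses 180 of the 183 kg and totals 1761.
Next best is oral rehydration salts + solar lanterns at 1394 (154 kg) — short by 367.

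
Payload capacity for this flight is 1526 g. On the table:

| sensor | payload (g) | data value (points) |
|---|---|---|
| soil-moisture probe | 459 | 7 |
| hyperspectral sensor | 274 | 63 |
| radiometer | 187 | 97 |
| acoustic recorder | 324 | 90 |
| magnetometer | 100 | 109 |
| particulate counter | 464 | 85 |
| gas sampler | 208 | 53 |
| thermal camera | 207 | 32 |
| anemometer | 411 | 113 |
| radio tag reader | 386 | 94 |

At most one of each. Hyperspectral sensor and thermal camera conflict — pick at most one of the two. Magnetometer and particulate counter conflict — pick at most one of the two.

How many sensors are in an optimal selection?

Best achievable data value is 525.
hyperspectral sensor + radiometer + acoustic recorder + magnetometer + gas sampler + anemometer hits 525 at 1504 g.
Every optimal selection uses 6 sensors.

6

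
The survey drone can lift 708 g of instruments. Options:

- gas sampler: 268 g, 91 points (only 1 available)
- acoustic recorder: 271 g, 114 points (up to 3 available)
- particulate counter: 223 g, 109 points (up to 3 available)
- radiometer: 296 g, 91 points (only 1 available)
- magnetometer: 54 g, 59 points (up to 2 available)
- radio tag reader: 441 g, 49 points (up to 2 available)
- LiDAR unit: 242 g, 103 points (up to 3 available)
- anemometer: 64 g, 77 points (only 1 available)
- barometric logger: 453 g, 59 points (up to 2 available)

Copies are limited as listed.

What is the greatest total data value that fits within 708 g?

418

Taking the top-ratio sensors first gives 2×particulate counter + 2×magnetometer + anemometer for 413 (618 g).
Replace particulate counter with acoustic recorder: the trade gains 5 net, giving 418 at 666 g.
Every other selection either busts 708 g or exceeds an availability limit or fails to beat 418.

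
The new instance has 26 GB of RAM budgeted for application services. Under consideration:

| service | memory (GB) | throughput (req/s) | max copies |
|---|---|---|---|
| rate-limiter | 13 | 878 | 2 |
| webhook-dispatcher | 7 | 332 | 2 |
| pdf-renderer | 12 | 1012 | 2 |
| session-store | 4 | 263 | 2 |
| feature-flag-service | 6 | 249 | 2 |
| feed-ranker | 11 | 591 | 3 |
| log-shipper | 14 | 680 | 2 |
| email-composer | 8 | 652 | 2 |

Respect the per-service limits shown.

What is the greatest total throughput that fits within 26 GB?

The ratio ordering already packs tightly: 2×pdf-renderer, 24 GB, 2024.

2024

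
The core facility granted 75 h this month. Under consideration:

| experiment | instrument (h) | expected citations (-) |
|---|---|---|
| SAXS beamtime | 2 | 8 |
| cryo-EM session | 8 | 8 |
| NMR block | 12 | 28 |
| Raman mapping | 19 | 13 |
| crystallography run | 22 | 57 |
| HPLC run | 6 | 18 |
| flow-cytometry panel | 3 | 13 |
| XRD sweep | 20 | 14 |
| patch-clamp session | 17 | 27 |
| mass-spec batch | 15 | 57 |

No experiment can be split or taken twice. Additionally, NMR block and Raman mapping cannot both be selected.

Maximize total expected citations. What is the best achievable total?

200

A density-first pass picks SAXS beamtime + cryo-EM session + NMR block + crystallography run + HPLC run + flow-cytometry panel + mass-spec batch — 189 at 68 h.
Replace SAXS beamtime and cryo-EM session with patch-clamp session: the trade gains 11 net, giving 200 at 75 h.
Runner-up SAXS beamtime + NMR block + crystallography run + HPLC run + patch-clamp session + mass-spec batch tops out at 195.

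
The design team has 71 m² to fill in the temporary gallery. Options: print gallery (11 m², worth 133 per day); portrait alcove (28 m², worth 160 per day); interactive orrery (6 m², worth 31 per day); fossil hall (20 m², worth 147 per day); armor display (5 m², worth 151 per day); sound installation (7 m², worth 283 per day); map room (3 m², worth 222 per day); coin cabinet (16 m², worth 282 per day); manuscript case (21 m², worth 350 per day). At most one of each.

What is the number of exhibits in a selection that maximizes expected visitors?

Best achievable expected visitors is 1452.
One optimal bundle: print gallery + interactive orrery + armor display + sound installation + map room + coin cabinet + manuscript case (69 m²).
Every optimal selection uses 7 exhibits.

7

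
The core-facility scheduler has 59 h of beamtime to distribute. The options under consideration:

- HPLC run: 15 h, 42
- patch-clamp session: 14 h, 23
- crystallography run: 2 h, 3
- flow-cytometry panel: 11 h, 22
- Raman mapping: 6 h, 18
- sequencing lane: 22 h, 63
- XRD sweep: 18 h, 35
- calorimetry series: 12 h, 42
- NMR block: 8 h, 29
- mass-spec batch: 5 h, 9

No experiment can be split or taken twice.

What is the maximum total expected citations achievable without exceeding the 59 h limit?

A density-first pass picks flow-cytometry panel + Raman mapping + sequencing lane + calorimetry series + NMR block — 174 at 59 h.
Replace flow-cytometry panel and Raman mapping with HPLC run + crystallography run: the trade gains 5 net, giving 179 at 59 h.
That's the maximum — no swap from here does better than 179.

179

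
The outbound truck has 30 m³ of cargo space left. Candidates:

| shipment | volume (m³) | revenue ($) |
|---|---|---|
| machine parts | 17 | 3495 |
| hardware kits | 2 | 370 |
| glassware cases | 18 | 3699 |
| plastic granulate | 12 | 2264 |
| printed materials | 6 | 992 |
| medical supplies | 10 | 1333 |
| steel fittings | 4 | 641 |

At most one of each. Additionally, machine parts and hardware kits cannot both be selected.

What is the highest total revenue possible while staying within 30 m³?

By revenue per m³: machine parts 205.59, glassware cases 205.50, plastic granulate 188.67, hardware kits 185.00 lead.
Greedy by ratio would take machine parts + plastic granulate: 29 m³ used, total 5759.
The 17 m³ tied up in machine parts is better spent on glassware cases — total rises to 5963 (30 m³).
Every other selection either busts 30 m³ or breaks a pairing rule or fails to beat 5963.

5963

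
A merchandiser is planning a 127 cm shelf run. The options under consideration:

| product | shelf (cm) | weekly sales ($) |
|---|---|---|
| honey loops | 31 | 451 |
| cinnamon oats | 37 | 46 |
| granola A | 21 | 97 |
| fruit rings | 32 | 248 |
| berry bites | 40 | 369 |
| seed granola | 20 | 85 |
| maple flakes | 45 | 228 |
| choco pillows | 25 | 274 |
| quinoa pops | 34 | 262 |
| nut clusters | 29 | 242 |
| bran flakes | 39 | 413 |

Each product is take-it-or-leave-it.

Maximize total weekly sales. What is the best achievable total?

1386

Filling by ratio: honey loops + choco pillows + nut clusters + bran flakes for 1380, with 3 cm left unused.
The 29 cm tied up in nut clusters is better spent on fruit rings — total rises to 1386 (127 cm).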